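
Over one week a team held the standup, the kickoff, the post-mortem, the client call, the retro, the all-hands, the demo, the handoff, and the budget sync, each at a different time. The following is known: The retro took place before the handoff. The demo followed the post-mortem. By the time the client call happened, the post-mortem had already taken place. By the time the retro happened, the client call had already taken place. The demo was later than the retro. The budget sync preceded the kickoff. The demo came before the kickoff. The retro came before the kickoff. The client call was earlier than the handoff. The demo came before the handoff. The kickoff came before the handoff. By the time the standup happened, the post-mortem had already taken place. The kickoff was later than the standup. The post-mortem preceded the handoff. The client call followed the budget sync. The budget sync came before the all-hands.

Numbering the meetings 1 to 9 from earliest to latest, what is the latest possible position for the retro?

The retro must come before the demo, the handoff, and the kickoff — 3 meetings forced after it.
Everything else can be placed before the retro in some valid order, so the retro can sit as late as position 9 − 3 = 6.

6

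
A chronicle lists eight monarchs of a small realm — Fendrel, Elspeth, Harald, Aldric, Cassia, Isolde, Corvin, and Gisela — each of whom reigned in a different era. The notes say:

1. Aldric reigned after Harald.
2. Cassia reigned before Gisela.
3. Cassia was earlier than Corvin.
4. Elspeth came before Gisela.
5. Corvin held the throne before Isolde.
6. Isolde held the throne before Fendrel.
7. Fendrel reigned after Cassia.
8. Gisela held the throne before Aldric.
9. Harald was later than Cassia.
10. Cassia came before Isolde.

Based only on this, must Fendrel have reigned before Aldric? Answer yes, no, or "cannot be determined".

cannot be determined

No chain of stated constraints runs from Fendrel to Aldric, and none runs from Aldric to Fendrel either.
So the relative order of Fendrel and Aldric is not fixed by the given facts.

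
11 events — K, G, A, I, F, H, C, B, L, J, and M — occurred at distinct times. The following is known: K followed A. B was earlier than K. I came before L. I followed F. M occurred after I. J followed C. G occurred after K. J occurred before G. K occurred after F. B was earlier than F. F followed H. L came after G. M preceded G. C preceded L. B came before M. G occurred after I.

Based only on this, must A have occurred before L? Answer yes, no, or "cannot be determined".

Chain the constraints: A → K → G → L. Each link is directly stated, so A comes before L.

yes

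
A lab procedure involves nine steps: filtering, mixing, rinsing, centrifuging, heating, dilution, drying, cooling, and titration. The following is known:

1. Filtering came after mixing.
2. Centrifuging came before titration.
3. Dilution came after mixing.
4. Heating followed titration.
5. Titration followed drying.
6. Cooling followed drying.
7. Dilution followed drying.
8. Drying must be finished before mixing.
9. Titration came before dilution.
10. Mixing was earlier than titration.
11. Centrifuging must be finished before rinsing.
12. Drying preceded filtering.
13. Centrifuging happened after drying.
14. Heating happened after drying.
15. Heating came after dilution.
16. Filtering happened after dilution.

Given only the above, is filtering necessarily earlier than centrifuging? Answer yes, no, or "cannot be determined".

no

Tracing the constraints gives centrifuging → titration → dilution → filtering, so centrifuging must come before filtering.
That means filtering cannot be before centrifuging.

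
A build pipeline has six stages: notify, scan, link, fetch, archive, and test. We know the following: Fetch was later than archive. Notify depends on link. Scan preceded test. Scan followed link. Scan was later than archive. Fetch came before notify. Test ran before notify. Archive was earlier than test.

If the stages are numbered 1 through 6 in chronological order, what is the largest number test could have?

5

Test must come before notify — 1 stage forced after it.
Everything else can be placed before test in some valid order, so test can sit as late as position 6 − 1 = 5.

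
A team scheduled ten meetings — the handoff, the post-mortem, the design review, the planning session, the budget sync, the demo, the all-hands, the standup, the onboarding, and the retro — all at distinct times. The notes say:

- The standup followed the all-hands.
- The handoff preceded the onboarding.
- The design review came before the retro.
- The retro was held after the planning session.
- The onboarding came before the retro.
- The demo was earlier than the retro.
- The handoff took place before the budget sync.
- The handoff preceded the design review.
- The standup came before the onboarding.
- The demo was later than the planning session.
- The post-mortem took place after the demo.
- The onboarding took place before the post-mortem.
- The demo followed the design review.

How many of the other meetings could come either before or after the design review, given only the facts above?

5

Forced before the design review: the handoff; forced after the design review: the demo, the post-mortem, and the retro.
That leaves the all-hands, the budget sync, the onboarding, the planning session, and the standup with no forced order relative to the design review — 5.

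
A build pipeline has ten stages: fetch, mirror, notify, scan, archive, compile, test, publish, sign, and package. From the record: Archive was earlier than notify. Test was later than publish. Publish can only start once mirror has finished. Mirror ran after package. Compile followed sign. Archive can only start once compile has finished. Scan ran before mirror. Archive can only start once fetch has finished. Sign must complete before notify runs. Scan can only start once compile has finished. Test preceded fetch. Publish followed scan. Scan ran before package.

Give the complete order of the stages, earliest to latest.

The constraints fix every adjacent pair, so only one ordering works:
sign → compile → scan → package → mirror → publish → test → fetch → archive → notify.

sign, compile, scan, package, mirror, publish, test, fetch, archive, notify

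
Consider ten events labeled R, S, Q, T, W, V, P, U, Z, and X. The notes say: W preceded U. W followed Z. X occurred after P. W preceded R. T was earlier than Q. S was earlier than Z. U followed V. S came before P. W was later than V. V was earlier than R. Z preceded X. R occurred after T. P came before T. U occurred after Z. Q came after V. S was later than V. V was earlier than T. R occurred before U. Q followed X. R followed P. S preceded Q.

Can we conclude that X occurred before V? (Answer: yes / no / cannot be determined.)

Tracing the constraints gives V → S → P → X, so V must come before X.
That means X cannot be before V.

no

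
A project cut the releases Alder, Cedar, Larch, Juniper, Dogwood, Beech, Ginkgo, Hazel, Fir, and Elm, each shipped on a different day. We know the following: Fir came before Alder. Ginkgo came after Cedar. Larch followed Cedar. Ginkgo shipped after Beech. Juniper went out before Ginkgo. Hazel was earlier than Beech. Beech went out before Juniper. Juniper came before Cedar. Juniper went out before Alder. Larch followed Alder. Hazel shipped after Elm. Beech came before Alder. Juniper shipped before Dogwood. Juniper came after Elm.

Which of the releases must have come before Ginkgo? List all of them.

Beech, Cedar, Elm, Hazel, Juniper

Directly stated before Ginkgo: Beech, Cedar, and Juniper.
Elm reaches Ginkgo via Elm → Juniper → Ginkgo.
Hazel reaches Ginkgo via Hazel → Beech → Ginkgo.
No chain forces Larch (or any of the others) ahead of Ginkgo.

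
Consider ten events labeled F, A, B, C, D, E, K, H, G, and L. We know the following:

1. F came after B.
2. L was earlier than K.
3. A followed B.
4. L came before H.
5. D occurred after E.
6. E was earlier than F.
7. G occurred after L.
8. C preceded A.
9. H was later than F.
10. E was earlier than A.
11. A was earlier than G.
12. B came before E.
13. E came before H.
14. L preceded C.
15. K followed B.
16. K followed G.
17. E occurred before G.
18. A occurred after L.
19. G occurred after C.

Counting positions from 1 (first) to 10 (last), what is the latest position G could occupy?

G must come before K — 1 event forced after it.
Everything else can be placed before G in some valid order, so G can sit as late as position 10 − 1 = 9.

9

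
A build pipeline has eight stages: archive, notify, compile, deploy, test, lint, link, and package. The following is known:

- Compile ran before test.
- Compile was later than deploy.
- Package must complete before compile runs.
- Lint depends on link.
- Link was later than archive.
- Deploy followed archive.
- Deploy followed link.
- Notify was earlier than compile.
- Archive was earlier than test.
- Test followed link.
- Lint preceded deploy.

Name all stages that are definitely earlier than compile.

archive, deploy, link, lint, notify, package

Directly stated before compile: deploy, notify, and package.
Archive reaches compile via archive → deploy → compile.
Link reaches compile via link → deploy → compile.
Lint reaches compile via lint → deploy → compile.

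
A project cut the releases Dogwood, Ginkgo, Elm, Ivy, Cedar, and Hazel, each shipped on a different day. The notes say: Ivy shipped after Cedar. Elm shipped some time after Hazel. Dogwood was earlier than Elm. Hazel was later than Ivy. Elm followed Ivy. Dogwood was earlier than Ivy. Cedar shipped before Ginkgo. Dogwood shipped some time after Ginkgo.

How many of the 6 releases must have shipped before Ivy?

3

Directly stated before Ivy: Cedar and Dogwood.
Ginkgo reaches Ivy via Ginkgo → Dogwood → Ivy.
That's Cedar, Dogwood, and Ginkgo — 3 in all.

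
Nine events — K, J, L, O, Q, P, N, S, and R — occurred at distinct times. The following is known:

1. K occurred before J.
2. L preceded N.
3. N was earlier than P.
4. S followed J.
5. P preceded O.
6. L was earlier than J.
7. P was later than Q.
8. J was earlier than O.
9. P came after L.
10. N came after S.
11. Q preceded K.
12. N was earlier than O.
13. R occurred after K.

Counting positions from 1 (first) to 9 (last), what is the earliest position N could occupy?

6

J, K, L, Q, and S must all come before N — 5 forced predecessors.
Nothing else is forced ahead of N, so its earliest slot is position 5 + 1 = 6.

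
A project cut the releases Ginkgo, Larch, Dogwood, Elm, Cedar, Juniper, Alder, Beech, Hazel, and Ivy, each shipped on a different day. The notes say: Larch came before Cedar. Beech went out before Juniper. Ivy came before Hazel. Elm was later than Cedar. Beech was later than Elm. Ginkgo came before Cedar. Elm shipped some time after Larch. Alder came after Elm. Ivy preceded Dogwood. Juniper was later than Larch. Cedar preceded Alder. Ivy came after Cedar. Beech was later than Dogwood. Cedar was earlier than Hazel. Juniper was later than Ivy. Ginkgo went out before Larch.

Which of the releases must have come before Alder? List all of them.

Directly stated before Alder: Cedar and Elm.
Ginkgo reaches Alder via Ginkgo → Cedar → Alder.
Larch reaches Alder via Larch → Elm → Alder.
No chain forces Juniper (or any of the others) ahead of Alder.

Cedar, Elm, Ginkgo, Larch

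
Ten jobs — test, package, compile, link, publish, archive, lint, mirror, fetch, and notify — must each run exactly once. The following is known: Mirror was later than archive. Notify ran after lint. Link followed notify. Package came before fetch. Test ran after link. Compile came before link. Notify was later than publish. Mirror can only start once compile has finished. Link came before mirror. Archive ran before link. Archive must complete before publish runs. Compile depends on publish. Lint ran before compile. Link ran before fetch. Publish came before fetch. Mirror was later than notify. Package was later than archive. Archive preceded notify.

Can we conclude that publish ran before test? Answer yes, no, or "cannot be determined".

yes

Chain the constraints: publish → notify → link → test. Each link is directly stated, so publish comes before test.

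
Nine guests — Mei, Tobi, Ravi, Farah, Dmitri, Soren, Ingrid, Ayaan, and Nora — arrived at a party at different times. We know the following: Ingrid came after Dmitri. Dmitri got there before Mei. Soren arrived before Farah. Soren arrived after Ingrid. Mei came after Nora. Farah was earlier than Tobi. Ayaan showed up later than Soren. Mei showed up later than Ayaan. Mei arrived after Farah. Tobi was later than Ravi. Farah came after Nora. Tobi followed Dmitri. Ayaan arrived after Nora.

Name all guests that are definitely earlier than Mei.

Directly stated before Mei: Ayaan, Dmitri, Farah, and Nora.
Ingrid reaches Mei via Ingrid → Soren → Ayaan → Mei.
Soren reaches Mei via Soren → Ayaan → Mei.

Ayaan, Dmitri, Farah, Ingrid, Nora, Soren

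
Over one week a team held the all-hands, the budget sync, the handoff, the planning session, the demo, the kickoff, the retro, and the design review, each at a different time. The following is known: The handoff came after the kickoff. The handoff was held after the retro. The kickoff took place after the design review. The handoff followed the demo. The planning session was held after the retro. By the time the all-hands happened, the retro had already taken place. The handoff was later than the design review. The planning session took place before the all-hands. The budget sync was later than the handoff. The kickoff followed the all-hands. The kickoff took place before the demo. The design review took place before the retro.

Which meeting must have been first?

the design review

The design review has a chain of constraints placing it before every other meeting, so the design review must be first.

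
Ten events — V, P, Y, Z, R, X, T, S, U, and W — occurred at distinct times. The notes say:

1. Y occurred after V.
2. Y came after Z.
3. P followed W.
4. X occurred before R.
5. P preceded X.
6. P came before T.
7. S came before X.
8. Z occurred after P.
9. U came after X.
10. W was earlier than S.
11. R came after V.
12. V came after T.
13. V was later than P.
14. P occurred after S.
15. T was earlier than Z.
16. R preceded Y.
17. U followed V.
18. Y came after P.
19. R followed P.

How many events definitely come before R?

Directly stated before R: P, V, and X.
S reaches R via S → P → R.
T reaches R via T → V → R.
W reaches R via W → P → R.
That's P, S, T, V, W, and X — 6 in all.

6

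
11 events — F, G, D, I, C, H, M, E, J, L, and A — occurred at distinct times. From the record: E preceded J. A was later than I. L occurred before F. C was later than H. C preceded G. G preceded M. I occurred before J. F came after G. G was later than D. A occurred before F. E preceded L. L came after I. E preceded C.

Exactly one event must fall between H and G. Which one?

Tracing the constraints gives H → C → G, so C sits after H and before G.
No other event is forced both after H and before G.

C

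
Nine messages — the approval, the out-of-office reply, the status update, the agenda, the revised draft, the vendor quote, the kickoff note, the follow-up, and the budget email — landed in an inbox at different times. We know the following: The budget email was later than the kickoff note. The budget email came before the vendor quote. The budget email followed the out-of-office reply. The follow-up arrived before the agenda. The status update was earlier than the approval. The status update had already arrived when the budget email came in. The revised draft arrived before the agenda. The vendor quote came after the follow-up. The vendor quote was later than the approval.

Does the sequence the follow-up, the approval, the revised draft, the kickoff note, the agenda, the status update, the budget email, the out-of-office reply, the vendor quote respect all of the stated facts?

no

The constraints require the status update before the approval, but in the proposed sequence the approval appears ahead of the status update. That one violation is enough.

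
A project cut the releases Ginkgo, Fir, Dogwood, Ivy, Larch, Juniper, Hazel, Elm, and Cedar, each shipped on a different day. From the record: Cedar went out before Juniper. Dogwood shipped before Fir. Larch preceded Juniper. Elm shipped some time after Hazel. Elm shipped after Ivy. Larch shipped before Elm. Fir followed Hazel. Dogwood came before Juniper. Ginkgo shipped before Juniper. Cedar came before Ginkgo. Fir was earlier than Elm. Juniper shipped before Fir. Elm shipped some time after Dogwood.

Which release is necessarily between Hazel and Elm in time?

Tracing the constraints gives Hazel → Fir → Elm, so Fir sits after Hazel and before Elm.
No other release is forced both after Hazel and before Elm.

Fir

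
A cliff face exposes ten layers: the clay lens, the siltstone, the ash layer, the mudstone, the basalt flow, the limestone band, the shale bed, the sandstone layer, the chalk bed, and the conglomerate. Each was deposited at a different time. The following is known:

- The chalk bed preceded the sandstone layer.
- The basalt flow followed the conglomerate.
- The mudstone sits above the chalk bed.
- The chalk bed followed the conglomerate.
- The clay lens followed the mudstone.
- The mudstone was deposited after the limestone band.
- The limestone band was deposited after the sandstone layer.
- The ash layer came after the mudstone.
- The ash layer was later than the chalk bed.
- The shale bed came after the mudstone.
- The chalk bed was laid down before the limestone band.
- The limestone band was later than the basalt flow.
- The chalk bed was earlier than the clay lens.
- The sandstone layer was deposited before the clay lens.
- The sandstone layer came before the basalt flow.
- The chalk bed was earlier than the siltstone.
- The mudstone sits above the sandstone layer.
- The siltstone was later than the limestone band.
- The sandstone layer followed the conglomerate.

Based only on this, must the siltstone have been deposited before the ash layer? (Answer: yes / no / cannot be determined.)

No chain of stated constraints runs from the siltstone to the ash layer, and none runs from the ash layer to the siltstone either.
So the relative order of the siltstone and the ash layer is not fixed by the given facts.

cannot be determined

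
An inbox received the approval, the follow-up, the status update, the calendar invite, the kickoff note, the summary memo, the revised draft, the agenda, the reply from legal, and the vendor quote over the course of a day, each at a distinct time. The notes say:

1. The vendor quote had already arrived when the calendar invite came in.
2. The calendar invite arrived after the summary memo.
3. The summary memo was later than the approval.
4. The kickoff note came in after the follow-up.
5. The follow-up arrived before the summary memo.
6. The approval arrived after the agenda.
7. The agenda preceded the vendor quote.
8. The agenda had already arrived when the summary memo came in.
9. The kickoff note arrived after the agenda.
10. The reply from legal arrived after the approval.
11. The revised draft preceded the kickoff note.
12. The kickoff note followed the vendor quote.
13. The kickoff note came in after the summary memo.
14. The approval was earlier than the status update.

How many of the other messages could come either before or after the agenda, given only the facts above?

2

Forced after the agenda: the approval, the calendar invite, the kickoff note, the reply from legal, the status update, the summary memo, and the vendor quote.
That leaves the follow-up and the revised draft with no forced order relative to the agenda — 2.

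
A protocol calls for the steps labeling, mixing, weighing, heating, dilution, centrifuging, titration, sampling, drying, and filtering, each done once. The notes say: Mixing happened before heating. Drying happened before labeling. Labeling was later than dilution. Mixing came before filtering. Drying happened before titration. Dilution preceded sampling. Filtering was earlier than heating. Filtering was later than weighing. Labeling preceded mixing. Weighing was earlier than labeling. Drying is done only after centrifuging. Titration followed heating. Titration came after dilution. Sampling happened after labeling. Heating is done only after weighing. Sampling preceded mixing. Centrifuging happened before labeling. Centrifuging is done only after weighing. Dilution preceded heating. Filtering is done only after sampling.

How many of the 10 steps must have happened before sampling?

Directly stated before sampling: dilution and labeling.
Centrifuging reaches sampling via centrifuging → labeling → sampling.
Drying reaches sampling via drying → labeling → sampling.
Weighing reaches sampling via weighing → labeling → sampling.
That's centrifuging, dilution, drying, labeling, and weighing — 5 in all.

5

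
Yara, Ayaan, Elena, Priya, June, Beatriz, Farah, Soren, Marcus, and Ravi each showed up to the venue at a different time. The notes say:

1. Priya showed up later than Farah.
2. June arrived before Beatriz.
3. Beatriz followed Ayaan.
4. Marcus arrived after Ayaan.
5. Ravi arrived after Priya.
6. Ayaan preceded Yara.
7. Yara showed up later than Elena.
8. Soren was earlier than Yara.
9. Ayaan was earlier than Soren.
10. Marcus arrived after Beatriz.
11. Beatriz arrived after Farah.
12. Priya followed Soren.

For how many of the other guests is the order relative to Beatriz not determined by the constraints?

Forced before Beatriz: Ayaan, Farah, and June; forced after Beatriz: Marcus.
That leaves Elena, Priya, Ravi, Soren, and Yara with no forced order relative to Beatriz — 5.

5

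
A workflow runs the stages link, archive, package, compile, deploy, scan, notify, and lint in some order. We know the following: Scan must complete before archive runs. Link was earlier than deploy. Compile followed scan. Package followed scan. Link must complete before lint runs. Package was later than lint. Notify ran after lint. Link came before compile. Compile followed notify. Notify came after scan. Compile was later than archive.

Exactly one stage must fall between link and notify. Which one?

Tracing the constraints gives link → lint → notify, so lint sits after link and before notify.
No other stage is forced both after link and before notify.

lint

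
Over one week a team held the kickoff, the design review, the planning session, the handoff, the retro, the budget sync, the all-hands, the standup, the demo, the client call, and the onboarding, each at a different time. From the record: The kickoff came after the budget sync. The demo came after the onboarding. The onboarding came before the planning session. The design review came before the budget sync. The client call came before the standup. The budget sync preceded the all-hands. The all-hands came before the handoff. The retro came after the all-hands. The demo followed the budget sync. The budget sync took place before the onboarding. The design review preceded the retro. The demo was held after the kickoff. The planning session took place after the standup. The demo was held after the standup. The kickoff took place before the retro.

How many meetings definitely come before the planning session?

5

Directly stated before the planning session: the onboarding and the standup.
The budget sync reaches the planning session via the budget sync → the onboarding → the planning session.
The client call reaches the planning session via the client call → the standup → the planning session.
The design review reaches the planning session via the design review → the budget sync → the onboarding → the planning session.
No chain forces the kickoff (or any of the others) ahead of the planning session.
That's the budget sync, the client call, the design review, the onboarding, and the standup — 5 in all.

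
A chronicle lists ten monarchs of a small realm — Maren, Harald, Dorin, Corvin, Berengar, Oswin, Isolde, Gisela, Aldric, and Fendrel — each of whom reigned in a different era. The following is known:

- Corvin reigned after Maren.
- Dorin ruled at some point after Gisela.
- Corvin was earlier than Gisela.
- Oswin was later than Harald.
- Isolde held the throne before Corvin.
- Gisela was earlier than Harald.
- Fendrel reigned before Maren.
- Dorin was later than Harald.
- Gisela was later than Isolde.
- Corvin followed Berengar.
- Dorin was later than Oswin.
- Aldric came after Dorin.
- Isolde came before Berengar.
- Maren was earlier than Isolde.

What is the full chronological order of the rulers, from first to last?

Fendrel, Maren, Isolde, Berengar, Corvin, Gisela, Harald, Oswin, Dorin, Aldric

The constraints fix every adjacent pair, so only one ordering works:
Fendrel → Maren → Isolde → Berengar → Corvin → Gisela → Harald → Oswin → Dorin → Aldric.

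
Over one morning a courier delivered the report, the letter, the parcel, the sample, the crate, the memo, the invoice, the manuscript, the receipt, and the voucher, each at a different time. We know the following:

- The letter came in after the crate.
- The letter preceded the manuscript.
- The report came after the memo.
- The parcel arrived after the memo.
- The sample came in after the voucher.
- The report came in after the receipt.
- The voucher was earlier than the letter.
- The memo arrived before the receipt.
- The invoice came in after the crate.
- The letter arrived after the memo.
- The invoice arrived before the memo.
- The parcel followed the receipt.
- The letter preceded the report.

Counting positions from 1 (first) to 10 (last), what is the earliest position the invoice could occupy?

2

The crate must come before the invoice — 1 forced predecessor.
Nothing else is forced ahead of the invoice, so its earliest slot is position 1 + 1 = 2.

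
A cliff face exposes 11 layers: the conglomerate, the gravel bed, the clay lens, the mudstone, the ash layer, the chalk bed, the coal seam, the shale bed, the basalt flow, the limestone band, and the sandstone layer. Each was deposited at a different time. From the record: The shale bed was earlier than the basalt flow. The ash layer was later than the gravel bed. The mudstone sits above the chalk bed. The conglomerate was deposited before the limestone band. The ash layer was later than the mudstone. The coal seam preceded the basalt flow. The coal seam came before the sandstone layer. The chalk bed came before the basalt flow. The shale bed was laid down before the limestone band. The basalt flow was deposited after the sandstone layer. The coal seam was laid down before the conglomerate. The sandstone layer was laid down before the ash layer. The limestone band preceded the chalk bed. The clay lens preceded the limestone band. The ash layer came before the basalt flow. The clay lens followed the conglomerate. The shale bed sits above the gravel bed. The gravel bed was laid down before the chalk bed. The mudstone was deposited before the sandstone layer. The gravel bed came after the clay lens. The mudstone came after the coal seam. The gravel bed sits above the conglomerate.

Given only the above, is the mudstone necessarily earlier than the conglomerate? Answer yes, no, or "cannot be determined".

Tracing the constraints gives the conglomerate → the gravel bed → the chalk bed → the mudstone, so the conglomerate must come before the mudstone.
That means the mudstone cannot be before the conglomerate.

no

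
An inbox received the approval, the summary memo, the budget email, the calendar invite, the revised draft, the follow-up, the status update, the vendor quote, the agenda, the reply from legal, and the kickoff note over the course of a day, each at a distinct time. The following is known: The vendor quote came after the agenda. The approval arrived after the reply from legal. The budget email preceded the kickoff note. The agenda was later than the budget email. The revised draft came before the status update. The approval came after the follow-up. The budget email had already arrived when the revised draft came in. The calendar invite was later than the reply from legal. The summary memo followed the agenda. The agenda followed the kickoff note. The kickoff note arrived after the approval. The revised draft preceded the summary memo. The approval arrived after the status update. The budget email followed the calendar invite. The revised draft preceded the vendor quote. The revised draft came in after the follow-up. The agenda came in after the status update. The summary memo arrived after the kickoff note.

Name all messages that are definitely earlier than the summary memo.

the agenda, the approval, the budget email, the calendar invite, the follow-up, the kickoff note, the reply from legal, the revised draft, the status update

Directly stated before the summary memo: the agenda, the kickoff note, and the revised draft.
The approval reaches the summary memo via the approval → the kickoff note → the summary memo.
The budget email reaches the summary memo via the budget email → the kickoff note → the summary memo.
The calendar invite reaches the summary memo via the calendar invite → the budget email → the kickoff note → the summary memo.
Likewise the follow-up, the reply from legal, and the status update each reach the summary memo by chaining the stated constraints.
No chain forces the vendor quote ahead of the summary memo.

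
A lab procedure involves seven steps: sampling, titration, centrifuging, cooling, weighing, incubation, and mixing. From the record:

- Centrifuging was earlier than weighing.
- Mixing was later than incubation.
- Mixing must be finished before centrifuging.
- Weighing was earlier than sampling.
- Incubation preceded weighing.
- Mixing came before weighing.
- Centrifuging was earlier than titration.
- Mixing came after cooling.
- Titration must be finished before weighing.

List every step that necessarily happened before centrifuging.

cooling, incubation, mixing

Directly stated before centrifuging: mixing.
Cooling reaches centrifuging via cooling → mixing → centrifuging.
Incubation reaches centrifuging via incubation → mixing → centrifuging.
No chain forces titration (or any of the others) ahead of centrifuging.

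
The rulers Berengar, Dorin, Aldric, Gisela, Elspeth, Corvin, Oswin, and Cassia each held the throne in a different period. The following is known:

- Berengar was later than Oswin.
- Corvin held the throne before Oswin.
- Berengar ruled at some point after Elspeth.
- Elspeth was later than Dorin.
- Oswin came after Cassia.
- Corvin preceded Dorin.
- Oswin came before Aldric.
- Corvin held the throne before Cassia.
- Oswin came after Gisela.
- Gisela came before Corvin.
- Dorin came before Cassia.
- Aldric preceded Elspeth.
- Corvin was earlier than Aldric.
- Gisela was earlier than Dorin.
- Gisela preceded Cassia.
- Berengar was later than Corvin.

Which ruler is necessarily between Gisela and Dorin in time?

Tracing the constraints gives Gisela → Corvin → Dorin, so Corvin sits after Gisela and before Dorin.
No other ruler is forced both after Gisela and before Dorin.

Corvin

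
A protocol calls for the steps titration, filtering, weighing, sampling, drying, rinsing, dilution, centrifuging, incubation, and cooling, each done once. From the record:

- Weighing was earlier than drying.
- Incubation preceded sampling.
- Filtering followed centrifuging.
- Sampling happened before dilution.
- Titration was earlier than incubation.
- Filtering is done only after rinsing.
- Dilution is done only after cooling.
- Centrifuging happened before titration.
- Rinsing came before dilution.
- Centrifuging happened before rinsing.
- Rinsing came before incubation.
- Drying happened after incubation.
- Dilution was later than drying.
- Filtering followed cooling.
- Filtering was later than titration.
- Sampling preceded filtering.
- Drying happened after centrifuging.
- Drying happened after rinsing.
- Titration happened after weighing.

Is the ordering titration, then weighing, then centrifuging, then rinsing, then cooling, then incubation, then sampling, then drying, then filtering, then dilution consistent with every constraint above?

The constraints require centrifuging before titration, but in the proposed sequence titration appears ahead of centrifuging. That one violation is enough.

no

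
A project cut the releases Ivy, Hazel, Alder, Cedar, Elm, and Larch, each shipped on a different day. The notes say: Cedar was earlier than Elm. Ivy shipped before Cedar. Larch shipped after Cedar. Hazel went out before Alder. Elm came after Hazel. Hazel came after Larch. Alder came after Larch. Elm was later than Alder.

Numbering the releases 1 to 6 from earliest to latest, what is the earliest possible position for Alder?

5

Cedar, Hazel, Ivy, and Larch must all come before Alder — 4 forced predecessors.
Nothing else is forced ahead of Alder, so its earliest slot is position 4 + 1 = 5.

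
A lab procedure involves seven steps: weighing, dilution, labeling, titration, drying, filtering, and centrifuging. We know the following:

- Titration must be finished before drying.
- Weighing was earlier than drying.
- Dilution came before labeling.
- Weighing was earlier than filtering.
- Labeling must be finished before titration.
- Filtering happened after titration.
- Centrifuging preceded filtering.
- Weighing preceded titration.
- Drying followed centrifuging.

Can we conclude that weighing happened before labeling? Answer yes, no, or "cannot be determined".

No chain of stated constraints runs from weighing to labeling, and none runs from labeling to weighing either.
So the relative order of weighing and labeling is not fixed by the given facts.

cannot be determined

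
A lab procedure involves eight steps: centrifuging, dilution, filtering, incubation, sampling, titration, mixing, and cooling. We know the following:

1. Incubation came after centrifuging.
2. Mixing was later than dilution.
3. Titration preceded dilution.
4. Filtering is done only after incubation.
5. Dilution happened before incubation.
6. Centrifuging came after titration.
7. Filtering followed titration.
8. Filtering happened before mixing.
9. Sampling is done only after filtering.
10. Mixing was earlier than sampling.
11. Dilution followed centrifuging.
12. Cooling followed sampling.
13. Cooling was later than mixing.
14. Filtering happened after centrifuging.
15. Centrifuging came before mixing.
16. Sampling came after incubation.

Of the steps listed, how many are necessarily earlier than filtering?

Directly stated before filtering: centrifuging, incubation, and titration.
Dilution reaches filtering via dilution → incubation → filtering.
That's centrifuging, dilution, incubation, and titration — 4 in all.

4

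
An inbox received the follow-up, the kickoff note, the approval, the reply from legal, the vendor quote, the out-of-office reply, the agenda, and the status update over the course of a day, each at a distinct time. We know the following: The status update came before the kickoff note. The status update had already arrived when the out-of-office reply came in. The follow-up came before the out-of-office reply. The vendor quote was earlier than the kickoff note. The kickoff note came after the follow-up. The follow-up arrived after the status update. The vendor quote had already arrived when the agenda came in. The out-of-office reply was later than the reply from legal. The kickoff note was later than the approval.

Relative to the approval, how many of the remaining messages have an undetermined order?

Forced after the approval: the kickoff note.
That leaves the agenda, the follow-up, the out-of-office reply, the reply from legal, the status update, and the vendor quote with no forced order relative to the approval — 6.

6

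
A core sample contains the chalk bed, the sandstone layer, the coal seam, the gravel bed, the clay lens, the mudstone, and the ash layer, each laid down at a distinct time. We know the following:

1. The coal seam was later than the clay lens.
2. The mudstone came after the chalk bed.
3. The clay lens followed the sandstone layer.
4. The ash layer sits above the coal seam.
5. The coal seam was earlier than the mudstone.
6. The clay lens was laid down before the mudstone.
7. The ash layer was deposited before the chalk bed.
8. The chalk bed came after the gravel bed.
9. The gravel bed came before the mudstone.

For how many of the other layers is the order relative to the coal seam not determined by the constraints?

Forced before the coal seam: the clay lens and the sandstone layer; forced after the coal seam: the ash layer, the chalk bed, and the mudstone.
That leaves the gravel bed with no forced order relative to the coal seam — 1.

1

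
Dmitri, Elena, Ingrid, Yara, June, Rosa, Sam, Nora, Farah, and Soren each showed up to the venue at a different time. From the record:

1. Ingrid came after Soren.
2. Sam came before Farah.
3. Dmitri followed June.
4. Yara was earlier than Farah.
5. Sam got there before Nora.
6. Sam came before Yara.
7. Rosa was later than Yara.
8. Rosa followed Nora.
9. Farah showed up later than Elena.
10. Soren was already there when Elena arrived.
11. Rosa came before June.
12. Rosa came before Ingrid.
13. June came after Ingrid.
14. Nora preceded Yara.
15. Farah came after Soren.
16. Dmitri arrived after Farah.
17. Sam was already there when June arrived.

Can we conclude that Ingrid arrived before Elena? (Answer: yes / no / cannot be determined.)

No chain of stated constraints runs from Ingrid to Elena, and none runs from Elena to Ingrid either.
So the relative order of Ingrid and Elena is not fixed by the given facts.

cannot be determined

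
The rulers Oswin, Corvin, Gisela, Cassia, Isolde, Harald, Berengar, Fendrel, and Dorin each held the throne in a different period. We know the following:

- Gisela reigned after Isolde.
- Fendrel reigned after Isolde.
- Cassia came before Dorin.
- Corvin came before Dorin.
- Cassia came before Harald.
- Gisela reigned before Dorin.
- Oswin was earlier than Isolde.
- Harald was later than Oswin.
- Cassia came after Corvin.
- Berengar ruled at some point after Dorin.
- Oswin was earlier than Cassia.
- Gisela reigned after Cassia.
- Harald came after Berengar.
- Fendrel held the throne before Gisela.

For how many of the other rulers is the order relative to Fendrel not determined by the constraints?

Forced before Fendrel: Isolde and Oswin; forced after Fendrel: Berengar, Dorin, Gisela, and Harald.
That leaves Cassia and Corvin with no forced order relative to Fendrel — 2.

2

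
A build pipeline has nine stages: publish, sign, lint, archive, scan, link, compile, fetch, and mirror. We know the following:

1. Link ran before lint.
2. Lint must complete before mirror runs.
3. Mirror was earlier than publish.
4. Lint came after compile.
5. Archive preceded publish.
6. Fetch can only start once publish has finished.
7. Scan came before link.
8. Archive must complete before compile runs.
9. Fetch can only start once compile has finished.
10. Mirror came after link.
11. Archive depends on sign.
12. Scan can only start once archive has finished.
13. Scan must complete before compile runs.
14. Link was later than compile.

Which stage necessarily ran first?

Sign has a chain of constraints placing it before every other stage, so sign must be first.

sign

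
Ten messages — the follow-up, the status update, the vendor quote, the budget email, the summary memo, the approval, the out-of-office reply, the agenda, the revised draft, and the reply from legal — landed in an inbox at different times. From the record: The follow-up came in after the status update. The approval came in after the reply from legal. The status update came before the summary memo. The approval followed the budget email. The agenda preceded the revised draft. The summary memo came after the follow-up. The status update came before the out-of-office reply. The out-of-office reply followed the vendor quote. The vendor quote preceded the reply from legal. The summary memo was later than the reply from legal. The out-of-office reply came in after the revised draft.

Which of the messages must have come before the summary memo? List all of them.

the follow-up, the reply from legal, the status update, the vendor quote

Directly stated before the summary memo: the follow-up, the reply from legal, and the status update.
The vendor quote reaches the summary memo via the vendor quote → the reply from legal → the summary memo.
No chain forces the revised draft (or any of the others) ahead of the summary memo.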